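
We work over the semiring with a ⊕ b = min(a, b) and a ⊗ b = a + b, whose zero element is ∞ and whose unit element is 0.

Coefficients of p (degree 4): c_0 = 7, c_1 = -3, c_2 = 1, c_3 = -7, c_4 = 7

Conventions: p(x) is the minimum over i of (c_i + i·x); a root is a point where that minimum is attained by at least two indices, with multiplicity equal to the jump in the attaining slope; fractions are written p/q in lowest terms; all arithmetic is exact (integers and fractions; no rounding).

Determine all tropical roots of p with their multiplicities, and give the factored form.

hull edge (i=0, c=7) to (i=1, c=-3): slope -10, span 1
hull edge (i=1, c=-3) to (i=3, c=-7): slope -2, span 2
hull edge (i=3, c=-7) to (i=4, c=7): slope 14, span 1
Factored form: p(x) = 7 ⊗ (x ⊕ (-14)) ⊗ (x ⊕ 2) ⊗ (x ⊕ 2) ⊗ (x ⊕ 10)
Answer: roots = -14 (mult 1), 2 (mult 2), 10 (mult 1)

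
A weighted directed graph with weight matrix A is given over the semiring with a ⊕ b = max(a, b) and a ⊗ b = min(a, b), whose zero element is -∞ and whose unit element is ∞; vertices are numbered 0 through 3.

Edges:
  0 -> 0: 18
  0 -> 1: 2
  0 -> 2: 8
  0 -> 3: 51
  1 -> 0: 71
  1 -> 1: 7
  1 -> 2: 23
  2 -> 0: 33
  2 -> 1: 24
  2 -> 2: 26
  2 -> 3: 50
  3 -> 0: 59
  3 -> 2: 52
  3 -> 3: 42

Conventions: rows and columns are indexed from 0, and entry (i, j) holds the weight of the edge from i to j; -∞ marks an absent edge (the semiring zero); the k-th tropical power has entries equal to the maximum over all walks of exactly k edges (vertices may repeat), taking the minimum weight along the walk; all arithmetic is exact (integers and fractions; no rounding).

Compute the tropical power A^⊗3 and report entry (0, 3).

A^⊗2:
  [51, 8, 51, 42]
  [23, 23, 23, 51]
  [50, 24, 50, 42]
  [42, 24, 42, 51]
A^⊗3:
  [42, 24, 42, 51]
  [51, 23, 51, 42]
  [42, 24, 42, 50]
  [51, 24, 51, 42]
Key observation: the optimum is the walk 0->3->0->3, with weight 51 min 59 min 51 = 51.
Optimal value attained by: walk 0->3->0->3.
Answer: (A^⊗3)[0][3] = 51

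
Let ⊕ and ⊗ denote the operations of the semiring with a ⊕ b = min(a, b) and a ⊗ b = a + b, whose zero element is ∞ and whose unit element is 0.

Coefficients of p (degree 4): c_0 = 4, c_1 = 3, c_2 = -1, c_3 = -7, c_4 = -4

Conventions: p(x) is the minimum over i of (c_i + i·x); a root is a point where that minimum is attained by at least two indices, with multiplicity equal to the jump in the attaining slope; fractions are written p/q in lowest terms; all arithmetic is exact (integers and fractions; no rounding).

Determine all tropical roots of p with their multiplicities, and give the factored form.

hull edge (i=0, c=4) to (i=3, c=-7): slope -11/3, span 3
hull edge (i=3, c=-7) to (i=4, c=-4): slope 3, span 1
Factored form: p(x) = -4 ⊗ (x ⊕ (-3)) ⊗ (x ⊕ 11/3) ⊗ (x ⊕ 11/3) ⊗ (x ⊕ 11/3)
Answer: roots = -3 (mult 1), 11/3 (mult 3)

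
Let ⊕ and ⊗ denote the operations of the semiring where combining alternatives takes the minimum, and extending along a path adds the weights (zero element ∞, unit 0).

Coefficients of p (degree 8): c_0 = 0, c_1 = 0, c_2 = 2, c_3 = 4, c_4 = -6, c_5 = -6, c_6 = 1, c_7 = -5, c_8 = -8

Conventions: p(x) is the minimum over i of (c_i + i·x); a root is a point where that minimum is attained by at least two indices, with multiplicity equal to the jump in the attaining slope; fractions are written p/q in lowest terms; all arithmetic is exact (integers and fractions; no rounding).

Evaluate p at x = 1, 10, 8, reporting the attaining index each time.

p(1) = min(0+0·1=0, 0+1·1=1, 2+2·1=4, 4+3·1=7, -6+4·1=-2, -6+5·1=-1, 1+6·1=7, -5+7·1=2, -8+8·1=0) = -2 (attained by i=4)
p(10) = min(0+0·10=0, 0+1·10=10, 2+2·10=22, 4+3·10=34, -6+4·10=34, -6+5·10=44, 1+6·10=61, -5+7·10=65, -8+8·10=72) = 0 (attained by i=0)
p(8) = min(0+0·8=0, 0+1·8=8, 2+2·8=18, 4+3·8=28, -6+4·8=26, -6+5·8=34, 1+6·8=49, -5+7·8=51, -8+8·8=56) = 0 (attained by i=0)
Answer: p(1) = -2; p(10) = 0; p(8) = 0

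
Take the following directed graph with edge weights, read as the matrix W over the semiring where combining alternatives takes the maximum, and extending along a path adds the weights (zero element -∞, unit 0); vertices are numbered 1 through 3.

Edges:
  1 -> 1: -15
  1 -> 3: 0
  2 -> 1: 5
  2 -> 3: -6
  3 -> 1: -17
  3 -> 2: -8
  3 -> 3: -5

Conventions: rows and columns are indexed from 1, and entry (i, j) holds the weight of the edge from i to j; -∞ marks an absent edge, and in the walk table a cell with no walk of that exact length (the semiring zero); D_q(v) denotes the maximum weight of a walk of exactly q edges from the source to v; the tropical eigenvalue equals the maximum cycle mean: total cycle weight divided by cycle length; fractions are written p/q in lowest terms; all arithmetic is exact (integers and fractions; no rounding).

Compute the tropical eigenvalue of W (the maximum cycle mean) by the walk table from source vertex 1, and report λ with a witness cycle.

q=0: [0, -∞, -∞]
q=1: [-15, -∞, 0]
q=2: [-17, -8, -5]
q=3: [-3, -13, -10]
Optimal cycle mean attained by: cycle 1->3->2->1, total 0 + (-8) + 5, length 3.
Answer: λ = -1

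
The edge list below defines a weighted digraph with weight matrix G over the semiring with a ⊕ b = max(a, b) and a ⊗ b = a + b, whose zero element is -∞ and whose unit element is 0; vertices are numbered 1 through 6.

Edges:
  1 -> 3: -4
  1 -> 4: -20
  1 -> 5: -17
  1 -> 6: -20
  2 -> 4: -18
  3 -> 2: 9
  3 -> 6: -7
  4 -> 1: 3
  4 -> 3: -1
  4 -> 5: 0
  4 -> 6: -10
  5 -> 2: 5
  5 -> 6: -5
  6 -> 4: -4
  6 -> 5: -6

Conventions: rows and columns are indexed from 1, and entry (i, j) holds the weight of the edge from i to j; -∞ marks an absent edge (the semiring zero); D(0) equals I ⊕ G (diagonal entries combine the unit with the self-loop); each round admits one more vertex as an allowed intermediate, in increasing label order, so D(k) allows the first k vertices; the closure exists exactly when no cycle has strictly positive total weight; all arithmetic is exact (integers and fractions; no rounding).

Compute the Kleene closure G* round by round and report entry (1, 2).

D(0):
  [0, -∞, -4, -20, -17, -20]
  [-∞, 0, -∞, -18, -∞, -∞]
  [-∞, 9, 0, -∞, -∞, -7]
  [3, -∞, -1, 0, 0, -10]
  [-∞, 5, -∞, -∞, 0, -5]
  [-∞, -∞, -∞, -4, -6, 0]
D(1):
  [0, -∞, -4, -20, -17, -20]
  [-∞, 0, -∞, -18, -∞, -∞]
  [-∞, 9, 0, -∞, -∞, -7]
  [3, -∞, -1, 0, 0, -10]
  [-∞, 5, -∞, -∞, 0, -5]
  [-∞, -∞, -∞, -4, -6, 0]
D(2):
  [0, -∞, -4, -20, -17, -20]
  [-∞, 0, -∞, -18, -∞, -∞]
  [-∞, 9, 0, -9, -∞, -7]
  [3, -∞, -1, 0, 0, -10]
  [-∞, 5, -∞, -13, 0, -5]
  [-∞, -∞, -∞, -4, -6, 0]
D(3):
  [0, 5, -4, -13, -17, -11]
  [-∞, 0, -∞, -18, -∞, -∞]
  [-∞, 9, 0, -9, -∞, -7]
  [3, 8, -1, 0, 0, -8]
  [-∞, 5, -∞, -13, 0, -5]
  [-∞, -∞, -∞, -4, -6, 0]
D(4):
  [0, 5, -4, -13, -13, -11]
  [-15, 0, -19, -18, -18, -26]
  [-6, 9, 0, -9, -9, -7]
  [3, 8, -1, 0, 0, -8]
  [-10, 5, -14, -13, 0, -5]
  [-1, 4, -5, -4, -4, 0]
D(5):
  [0, 5, -4, -13, -13, -11]
  [-15, 0, -19, -18, -18, -23]
  [-6, 9, 0, -9, -9, -7]
  [3, 8, -1, 0, 0, -5]
  [-10, 5, -14, -13, 0, -5]
  [-1, 4, -5, -4, -4, 0]
D(6):
  [0, 5, -4, -13, -13, -11]
  [-15, 0, -19, -18, -18, -23]
  [-6, 9, 0, -9, -9, -7]
  [3, 8, -1, 0, 0, -5]
  [-6, 5, -10, -9, 0, -5]
  [-1, 4, -5, -4, -4, 0]
Answer: G*[1][2] = 5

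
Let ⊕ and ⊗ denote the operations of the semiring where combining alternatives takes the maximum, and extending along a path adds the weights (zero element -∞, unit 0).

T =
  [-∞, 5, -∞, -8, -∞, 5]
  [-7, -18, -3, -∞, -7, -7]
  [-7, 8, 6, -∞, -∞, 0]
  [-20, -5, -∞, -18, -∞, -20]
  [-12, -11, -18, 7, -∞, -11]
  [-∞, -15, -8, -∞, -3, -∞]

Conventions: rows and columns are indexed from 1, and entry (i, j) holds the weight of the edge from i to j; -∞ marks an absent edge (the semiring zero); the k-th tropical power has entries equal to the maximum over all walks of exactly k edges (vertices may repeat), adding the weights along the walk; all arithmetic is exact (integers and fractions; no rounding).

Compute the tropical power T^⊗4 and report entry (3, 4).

T^⊗2:
  [-2, -10, 2, -26, 2, -2]
  [-10, 5, 3, 0, -10, -2]
  [1, 14, 12, -15, 1, 6]
  [-12, -15, -8, -28, -12, -12]
  [-13, 2, -12, -11, -14, -7]
  [-15, 0, -2, 4, -22, -8]
T^⊗3:
  [-5, 10, 8, 9, -5, 3]
  [-2, 11, 9, -3, -2, 3]
  [7, 20, 18, 8, 7, 12]
  [-15, 0, -2, -5, -15, -7]
  [-5, -4, -1, -7, -5, -5]
  [-7, 6, 4, -14, -7, -2]
T^⊗4:
  [3, 16, 14, 2, 3, 8]
  [4, 17, 15, 5, 4, 9]
  [13, 26, 24, 14, 13, 18]
  [-7, 6, 4, -8, -7, -2]
  [-8, 7, 5, 2, -8, 0]
  [-1, 12, 10, 0, -1, 4]
Key observation: the optimum is the walk 3->3->2->5->4, with weight 6 + 8 + (-7) + 7 = 14.
Optimal value attained by: walk 3->3->2->5->4.
Answer: (T^⊗4)[3][4] = 14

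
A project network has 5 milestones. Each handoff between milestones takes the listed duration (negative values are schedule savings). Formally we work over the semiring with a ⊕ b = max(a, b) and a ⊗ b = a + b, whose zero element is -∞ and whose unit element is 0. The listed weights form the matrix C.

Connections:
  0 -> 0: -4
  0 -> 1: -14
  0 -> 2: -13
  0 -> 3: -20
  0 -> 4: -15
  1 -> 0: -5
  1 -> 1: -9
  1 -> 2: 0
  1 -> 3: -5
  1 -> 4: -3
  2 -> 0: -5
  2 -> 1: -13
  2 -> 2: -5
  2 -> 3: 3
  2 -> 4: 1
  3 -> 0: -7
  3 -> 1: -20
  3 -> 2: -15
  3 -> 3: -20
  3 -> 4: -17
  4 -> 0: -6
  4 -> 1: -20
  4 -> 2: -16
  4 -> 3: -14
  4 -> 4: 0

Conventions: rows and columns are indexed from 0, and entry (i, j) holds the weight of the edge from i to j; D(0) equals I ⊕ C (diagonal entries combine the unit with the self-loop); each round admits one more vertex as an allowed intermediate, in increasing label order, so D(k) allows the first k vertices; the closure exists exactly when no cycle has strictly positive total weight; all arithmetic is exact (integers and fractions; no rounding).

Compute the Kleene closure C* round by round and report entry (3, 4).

D(0):
  [0, -14, -13, -20, -15]
  [-5, 0, 0, -5, -3]
  [-5, -13, 0, 3, 1]
  [-7, -20, -15, 0, -17]
  [-6, -20, -16, -14, 0]
D(1):
  [0, -14, -13, -20, -15]
  [-5, 0, 0, -5, -3]
  [-5, -13, 0, 3, 1]
  [-7, -20, -15, 0, -17]
  [-6, -20, -16, -14, 0]
D(2):
  [0, -14, -13, -19, -15]
  [-5, 0, 0, -5, -3]
  [-5, -13, 0, 3, 1]
  [-7, -20, -15, 0, -17]
  [-6, -20, -16, -14, 0]
D(3):
  [0, -14, -13, -10, -12]
  [-5, 0, 0, 3, 1]
  [-5, -13, 0, 3, 1]
  [-7, -20, -15, 0, -14]
  [-6, -20, -16, -13, 0]
D(4):
  [0, -14, -13, -10, -12]
  [-4, 0, 0, 3, 1]
  [-4, -13, 0, 3, 1]
  [-7, -20, -15, 0, -14]
  [-6, -20, -16, -13, 0]
D(5):
  [0, -14, -13, -10, -12]
  [-4, 0, 0, 3, 1]
  [-4, -13, 0, 3, 1]
  [-7, -20, -15, 0, -14]
  [-6, -20, -16, -13, 0]
Answer: C*[3][4] = -14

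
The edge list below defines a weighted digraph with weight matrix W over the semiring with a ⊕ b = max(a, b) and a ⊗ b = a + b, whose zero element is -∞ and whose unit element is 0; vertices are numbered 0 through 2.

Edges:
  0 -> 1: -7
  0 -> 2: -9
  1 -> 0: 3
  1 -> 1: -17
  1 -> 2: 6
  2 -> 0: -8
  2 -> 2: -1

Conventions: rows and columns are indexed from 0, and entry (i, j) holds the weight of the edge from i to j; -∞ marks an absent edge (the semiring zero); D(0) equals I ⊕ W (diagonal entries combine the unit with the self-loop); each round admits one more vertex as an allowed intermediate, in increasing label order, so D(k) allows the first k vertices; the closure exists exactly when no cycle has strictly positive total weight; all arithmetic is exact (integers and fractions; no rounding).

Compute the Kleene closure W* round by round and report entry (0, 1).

D(0):
  [0, -7, -9]
  [3, 0, 6]
  [-8, -∞, 0]
D(1):
  [0, -7, -9]
  [3, 0, 6]
  [-8, -15, 0]
D(2):
  [0, -7, -1]
  [3, 0, 6]
  [-8, -15, 0]
D(3):
  [0, -7, -1]
  [3, 0, 6]
  [-8, -15, 0]
Answer: W*[0][1] = -7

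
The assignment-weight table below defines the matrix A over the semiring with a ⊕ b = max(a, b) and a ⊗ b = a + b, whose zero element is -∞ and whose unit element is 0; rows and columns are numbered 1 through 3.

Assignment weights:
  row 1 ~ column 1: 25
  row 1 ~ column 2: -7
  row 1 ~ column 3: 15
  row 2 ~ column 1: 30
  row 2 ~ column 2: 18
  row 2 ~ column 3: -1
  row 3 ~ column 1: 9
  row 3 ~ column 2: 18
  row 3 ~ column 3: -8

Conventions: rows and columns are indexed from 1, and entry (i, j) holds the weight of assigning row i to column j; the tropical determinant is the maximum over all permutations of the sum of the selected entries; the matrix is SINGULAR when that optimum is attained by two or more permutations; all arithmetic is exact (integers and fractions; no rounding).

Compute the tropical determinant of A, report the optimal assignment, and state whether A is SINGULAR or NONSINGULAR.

σ = (1, 2, 3): 25 + 18 + (-8) = 35
σ = (1, 3, 2): 25 + (-1) + 18 = 42
σ = (2, 1, 3): (-7) + 30 + (-8) = 15
σ = (2, 3, 1): (-7) + (-1) + 9 = 1
σ = (3, 1, 2): 15 + 30 + 18 = 63
σ = (3, 2, 1): 15 + 18 + 9 = 42
Optimal value attained by: σ = (3, 1, 2).
Answer: det⊕(A) = 63; verdict: NONSINGULAR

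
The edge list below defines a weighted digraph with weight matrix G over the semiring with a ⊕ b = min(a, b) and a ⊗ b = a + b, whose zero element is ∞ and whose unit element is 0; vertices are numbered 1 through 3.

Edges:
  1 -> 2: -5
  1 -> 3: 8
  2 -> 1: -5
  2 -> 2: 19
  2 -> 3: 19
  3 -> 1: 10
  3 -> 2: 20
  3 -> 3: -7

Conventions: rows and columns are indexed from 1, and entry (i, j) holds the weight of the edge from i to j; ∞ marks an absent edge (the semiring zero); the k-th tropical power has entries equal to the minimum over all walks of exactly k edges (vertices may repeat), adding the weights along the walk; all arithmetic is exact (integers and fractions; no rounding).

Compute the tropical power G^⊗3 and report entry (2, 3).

G^⊗2:
  [-10, 14, 1]
  [14, -10, 3]
  [3, 5, -14]
G^⊗3:
  [9, -15, -6]
  [-15, 9, -4]
  [-4, -2, -21]
Key observation: the optimum is the walk 2->1->3->3, with weight (-5) + 8 + (-7) = -4.
Optimal value attained by: walk 2->1->3->3.
Answer: (G^⊗3)[2][3] = -4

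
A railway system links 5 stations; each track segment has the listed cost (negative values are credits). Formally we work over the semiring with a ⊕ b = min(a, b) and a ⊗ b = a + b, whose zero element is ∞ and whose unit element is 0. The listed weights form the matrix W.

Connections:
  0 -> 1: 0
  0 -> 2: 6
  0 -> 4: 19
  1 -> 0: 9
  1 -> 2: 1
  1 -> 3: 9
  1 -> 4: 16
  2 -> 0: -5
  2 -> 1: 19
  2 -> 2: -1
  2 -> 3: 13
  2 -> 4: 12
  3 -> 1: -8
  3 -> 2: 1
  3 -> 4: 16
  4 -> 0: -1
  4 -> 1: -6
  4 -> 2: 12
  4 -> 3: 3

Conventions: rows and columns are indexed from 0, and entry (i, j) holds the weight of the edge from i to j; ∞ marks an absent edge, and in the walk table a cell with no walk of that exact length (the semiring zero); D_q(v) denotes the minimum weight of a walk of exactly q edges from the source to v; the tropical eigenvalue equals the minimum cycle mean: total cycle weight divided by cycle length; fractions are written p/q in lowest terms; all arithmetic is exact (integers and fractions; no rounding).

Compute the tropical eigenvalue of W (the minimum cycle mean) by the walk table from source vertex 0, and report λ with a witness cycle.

q=0: [0, ∞, ∞, ∞, ∞]
q=1: [∞, 0, 6, ∞, 19]
q=2: [1, 13, 1, 9, 16]
q=3: [-4, 1, 0, 14, 13]
q=4: [-5, -4, -1, 10, 12]
q=5: [-6, -5, -3, 5, 11]
Optimal cycle mean attained by: cycle 0->1->2->0, total 0 + 1 + (-5), length 3.
Answer: λ = -4/3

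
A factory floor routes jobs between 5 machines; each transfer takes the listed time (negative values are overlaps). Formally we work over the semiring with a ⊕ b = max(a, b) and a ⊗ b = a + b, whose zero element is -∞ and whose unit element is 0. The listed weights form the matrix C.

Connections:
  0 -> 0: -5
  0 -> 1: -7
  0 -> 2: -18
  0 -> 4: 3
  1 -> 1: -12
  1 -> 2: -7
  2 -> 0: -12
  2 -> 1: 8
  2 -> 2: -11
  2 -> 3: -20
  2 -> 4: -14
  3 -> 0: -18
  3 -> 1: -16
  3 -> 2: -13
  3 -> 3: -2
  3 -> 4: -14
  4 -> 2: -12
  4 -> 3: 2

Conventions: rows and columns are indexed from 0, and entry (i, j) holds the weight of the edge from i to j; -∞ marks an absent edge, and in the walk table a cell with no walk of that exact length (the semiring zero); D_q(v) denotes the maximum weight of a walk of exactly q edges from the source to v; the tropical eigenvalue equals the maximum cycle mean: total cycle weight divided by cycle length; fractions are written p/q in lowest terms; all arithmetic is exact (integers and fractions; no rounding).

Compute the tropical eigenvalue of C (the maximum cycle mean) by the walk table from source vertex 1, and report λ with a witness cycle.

q=0: [-∞, 0, -∞, -∞, -∞]
q=1: [-∞, -12, -7, -∞, -∞]
q=2: [-19, 1, -18, -27, -21]
q=3: [-24, -10, -6, -19, -16]
q=4: [-18, 2, -17, -14, -20]
q=5: [-23, -9, -5, -16, -15]
Optimal cycle mean attained by: cycle 1->2->1, total (-7) + 8, length 2.
Answer: λ = 1/2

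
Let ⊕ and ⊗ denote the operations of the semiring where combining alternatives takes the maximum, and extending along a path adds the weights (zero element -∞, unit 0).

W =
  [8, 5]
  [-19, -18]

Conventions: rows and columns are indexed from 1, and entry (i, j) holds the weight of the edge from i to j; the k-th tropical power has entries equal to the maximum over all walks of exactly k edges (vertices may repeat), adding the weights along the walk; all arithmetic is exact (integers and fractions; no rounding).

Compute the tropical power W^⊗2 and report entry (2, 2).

W^⊗2:
  [16, 13]
  [-11, -14]
Key observation: the optimum is the walk 2->1->2, with weight (-19) + 5 = -14.
Optimal value attained by: walk 2->1->2.
Answer: (W^⊗2)[2][2] = -14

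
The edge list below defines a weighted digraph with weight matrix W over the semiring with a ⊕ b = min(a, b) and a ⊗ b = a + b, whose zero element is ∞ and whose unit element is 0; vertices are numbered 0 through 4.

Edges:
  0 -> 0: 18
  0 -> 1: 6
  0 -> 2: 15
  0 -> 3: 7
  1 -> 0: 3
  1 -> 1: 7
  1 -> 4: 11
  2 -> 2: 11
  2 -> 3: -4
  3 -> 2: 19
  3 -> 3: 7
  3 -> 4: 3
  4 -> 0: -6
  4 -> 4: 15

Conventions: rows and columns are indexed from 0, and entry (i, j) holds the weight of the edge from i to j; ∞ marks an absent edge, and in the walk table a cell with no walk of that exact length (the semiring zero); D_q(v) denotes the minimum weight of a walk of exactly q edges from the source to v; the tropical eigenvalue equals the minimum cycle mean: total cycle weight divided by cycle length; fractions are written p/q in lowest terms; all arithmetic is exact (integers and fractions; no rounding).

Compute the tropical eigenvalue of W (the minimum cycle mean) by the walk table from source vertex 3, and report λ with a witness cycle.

q=0: [∞, ∞, ∞, 0, ∞]
q=1: [∞, ∞, 19, 7, 3]
q=2: [-3, ∞, 26, 14, 10]
q=3: [4, 3, 12, 4, 17]
q=4: [6, 10, 19, 8, 7]
q=5: [1, 12, 21, 13, 11]
Optimal cycle mean attained by: cycle 0->3->4->0, total 7 + 3 + (-6), length 3.
Answer: λ = 4/3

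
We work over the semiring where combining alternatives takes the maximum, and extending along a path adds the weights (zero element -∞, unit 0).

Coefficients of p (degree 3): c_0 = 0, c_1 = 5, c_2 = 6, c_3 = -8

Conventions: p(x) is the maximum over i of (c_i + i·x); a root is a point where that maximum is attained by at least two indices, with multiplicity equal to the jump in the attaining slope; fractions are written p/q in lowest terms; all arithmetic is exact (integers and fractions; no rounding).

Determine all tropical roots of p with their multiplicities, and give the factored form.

hull edge (i=0, c=0) to (i=1, c=5): slope 5, span 1
hull edge (i=1, c=5) to (i=2, c=6): slope 1, span 1
hull edge (i=2, c=6) to (i=3, c=-8): slope -14, span 1
Factored form: p(x) = -8 ⊗ (x ⊕ (-5)) ⊗ (x ⊕ (-1)) ⊗ (x ⊕ 14)
Answer: roots = -5 (mult 1), -1 (mult 1), 14 (mult 1)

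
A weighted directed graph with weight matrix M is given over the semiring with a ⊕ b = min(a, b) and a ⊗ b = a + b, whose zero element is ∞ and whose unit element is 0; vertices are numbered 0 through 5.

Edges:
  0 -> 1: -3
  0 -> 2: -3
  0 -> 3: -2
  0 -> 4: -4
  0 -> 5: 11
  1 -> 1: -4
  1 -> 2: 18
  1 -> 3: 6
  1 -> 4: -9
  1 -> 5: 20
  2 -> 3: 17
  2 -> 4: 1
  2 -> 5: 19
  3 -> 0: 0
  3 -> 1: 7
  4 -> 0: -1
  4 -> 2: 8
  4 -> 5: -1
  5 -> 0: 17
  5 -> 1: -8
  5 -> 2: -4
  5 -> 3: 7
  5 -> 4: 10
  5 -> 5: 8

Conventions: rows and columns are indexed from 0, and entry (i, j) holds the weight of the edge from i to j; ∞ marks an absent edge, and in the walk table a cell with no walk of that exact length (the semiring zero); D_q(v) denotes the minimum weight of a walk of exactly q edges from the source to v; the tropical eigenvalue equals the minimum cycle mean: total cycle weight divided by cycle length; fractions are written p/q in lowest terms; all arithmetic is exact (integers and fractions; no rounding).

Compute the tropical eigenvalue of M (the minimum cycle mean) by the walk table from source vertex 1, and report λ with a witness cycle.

q=0: [∞, 0, ∞, ∞, ∞, ∞]
q=1: [∞, -4, 18, 6, -9, 20]
q=2: [-10, -8, -1, 2, -13, -10]
q=3: [-14, -18, -14, -12, -17, -14]
q=4: [-18, -22, -18, -16, -27, -18]
q=5: [-28, -26, -22, -20, -31, -28]
q=6: [-32, -36, -32, -30, -35, -32]
Optimal cycle mean attained by: cycle 1->4->5->1, total (-9) + (-1) + (-8), length 3.
Answer: λ = -6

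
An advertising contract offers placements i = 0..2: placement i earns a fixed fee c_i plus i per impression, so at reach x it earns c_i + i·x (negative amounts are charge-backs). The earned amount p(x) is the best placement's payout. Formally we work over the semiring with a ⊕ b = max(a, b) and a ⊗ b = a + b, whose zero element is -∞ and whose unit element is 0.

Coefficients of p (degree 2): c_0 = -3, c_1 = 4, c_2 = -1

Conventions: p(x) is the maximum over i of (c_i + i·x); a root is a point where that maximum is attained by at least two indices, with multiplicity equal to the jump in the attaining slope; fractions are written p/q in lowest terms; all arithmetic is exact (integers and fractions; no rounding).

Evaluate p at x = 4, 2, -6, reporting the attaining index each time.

p(4) = max(-3+0·4=-3, 4+1·4=8, -1+2·4=7) = 8 (attained by i=1)
p(2) = max(-3+0·2=-3, 4+1·2=6, -1+2·2=3) = 6 (attained by i=1)
p(-6) = max(-3+0·(-6)=-3, 4+1·(-6)=-2, -1+2·(-6)=-13) = -2 (attained by i=1)
Answer: p(4) = 8; p(2) = 6; p(-6) = -2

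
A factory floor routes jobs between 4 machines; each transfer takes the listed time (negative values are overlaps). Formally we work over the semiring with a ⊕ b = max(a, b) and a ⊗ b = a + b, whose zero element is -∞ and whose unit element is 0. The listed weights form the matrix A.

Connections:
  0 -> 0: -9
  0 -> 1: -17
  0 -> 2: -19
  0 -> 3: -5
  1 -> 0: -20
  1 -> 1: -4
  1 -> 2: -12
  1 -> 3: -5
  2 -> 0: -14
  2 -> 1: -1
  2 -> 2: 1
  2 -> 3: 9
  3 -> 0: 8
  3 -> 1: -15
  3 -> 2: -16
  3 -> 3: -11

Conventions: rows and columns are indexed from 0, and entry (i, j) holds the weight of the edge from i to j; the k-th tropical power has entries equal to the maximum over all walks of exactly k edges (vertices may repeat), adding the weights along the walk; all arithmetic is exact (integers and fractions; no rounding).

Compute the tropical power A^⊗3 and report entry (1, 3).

A^⊗2:
  [3, -20, -18, -10]
  [3, -8, -11, -3]
  [17, 0, 2, 10]
  [-1, -9, -11, 3]
A^⊗3:
  [-2, -14, -16, -2]
  [5, -12, -10, -2]
  [18, 1, 3, 12]
  [11, -12, -10, -2]
Key observation: the optimum is the walk 1->2->2->3, with weight (-12) + 1 + 9 = -2.
Optimal value attained by: walk 1->2->2->3.
Answer: (A^⊗3)[1][3] = -2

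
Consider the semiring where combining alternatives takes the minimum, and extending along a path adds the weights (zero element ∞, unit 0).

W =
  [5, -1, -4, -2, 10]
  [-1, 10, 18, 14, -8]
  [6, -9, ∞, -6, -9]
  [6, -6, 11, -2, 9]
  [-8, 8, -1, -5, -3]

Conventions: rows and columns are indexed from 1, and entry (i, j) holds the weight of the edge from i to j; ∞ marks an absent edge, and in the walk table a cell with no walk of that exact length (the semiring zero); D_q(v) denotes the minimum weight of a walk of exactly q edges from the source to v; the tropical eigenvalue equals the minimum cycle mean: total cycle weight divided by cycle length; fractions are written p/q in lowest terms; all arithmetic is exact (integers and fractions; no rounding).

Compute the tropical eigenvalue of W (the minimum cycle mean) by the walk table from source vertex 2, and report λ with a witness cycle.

q=0: [∞, 0, ∞, ∞, ∞]
q=1: [-1, 10, 18, 14, -8]
q=2: [-16, -2, -9, -13, -11]
q=3: [-19, -19, -20, -18, -18]
q=4: [-26, -29, -23, -26, -29]
q=5: [-37, -32, -30, -34, -37]
Optimal cycle mean attained by: cycle 1->3->2->5->1, total (-4) + (-9) + (-8) + (-8), length 4.
Answer: λ = -29/4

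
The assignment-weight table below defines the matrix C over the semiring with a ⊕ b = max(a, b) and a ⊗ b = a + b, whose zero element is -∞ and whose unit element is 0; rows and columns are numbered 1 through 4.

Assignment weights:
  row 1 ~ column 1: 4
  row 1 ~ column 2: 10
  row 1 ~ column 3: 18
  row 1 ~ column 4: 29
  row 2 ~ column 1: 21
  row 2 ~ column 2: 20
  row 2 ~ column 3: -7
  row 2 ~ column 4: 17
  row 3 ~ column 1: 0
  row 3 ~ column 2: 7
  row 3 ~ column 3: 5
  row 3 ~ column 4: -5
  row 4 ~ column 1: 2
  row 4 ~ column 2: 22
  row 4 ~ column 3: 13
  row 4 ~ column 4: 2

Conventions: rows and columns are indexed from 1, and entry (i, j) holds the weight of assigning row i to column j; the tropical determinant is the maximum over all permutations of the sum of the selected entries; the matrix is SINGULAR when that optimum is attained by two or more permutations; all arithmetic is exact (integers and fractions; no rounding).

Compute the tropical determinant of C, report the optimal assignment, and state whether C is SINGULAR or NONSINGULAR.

σ = (1, 2, 3, 4): 4 + 20 + 5 + 2 = 31
σ = (1, 2, 4, 3): 4 + 20 + (-5) + 13 = 32
σ = (1, 3, 2, 4): 4 + (-7) + 7 + 2 = 6
σ = (1, 3, 4, 2): 4 + (-7) + (-5) + 22 = 14
σ = (1, 4, 2, 3): 4 + 17 + 7 + 13 = 41
σ = (1, 4, 3, 2): 4 + 17 + 5 + 22 = 48
σ = (2, 1, 3, 4): 10 + 21 + 5 + 2 = 38
σ = (2, 1, 4, 3): 10 + 21 + (-5) + 13 = 39
σ = (2, 3, 1, 4): 10 + (-7) + 0 + 2 = 5
σ = (2, 3, 4, 1): 10 + (-7) + (-5) + 2 = 0
σ = (2, 4, 1, 3): 10 + 17 + 0 + 13 = 40
σ = (2, 4, 3, 1): 10 + 17 + 5 + 2 = 34
σ = (3, 1, 2, 4): 18 + 21 + 7 + 2 = 48
σ = (3, 1, 4, 2): 18 + 21 + (-5) + 22 = 56
σ = (3, 2, 1, 4): 18 + 20 + 0 + 2 = 40
σ = (3, 2, 4, 1): 18 + 20 + (-5) + 2 = 35
σ = (3, 4, 1, 2): 18 + 17 + 0 + 22 = 57
σ = (3, 4, 2, 1): 18 + 17 + 7 + 2 = 44
σ = (4, 1, 2, 3): 29 + 21 + 7 + 13 = 70
σ = (4, 1, 3, 2): 29 + 21 + 5 + 22 = 77
σ = (4, 2, 1, 3): 29 + 20 + 0 + 13 = 62
σ = (4, 2, 3, 1): 29 + 20 + 5 + 2 = 56
σ = (4, 3, 1, 2): 29 + (-7) + 0 + 22 = 44
σ = (4, 3, 2, 1): 29 + (-7) + 7 + 2 = 31
Optimal value attained by: σ = (4, 1, 3, 2).
Answer: det⊕(C) = 77; verdict: NONSINGULAR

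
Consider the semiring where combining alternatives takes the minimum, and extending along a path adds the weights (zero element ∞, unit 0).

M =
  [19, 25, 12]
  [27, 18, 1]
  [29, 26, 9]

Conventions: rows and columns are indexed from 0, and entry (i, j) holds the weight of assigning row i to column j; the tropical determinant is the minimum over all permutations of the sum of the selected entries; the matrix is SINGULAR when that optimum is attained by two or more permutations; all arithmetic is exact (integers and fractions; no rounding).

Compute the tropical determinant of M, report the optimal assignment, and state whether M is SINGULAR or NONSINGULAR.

σ = (0, 1, 2): 19 + 18 + 9 = 46
σ = (0, 2, 1): 19 + 1 + 26 = 46
σ = (1, 0, 2): 25 + 27 + 9 = 61
σ = (1, 2, 0): 25 + 1 + 29 = 55
σ = (2, 0, 1): 12 + 27 + 26 = 65
σ = (2, 1, 0): 12 + 18 + 29 = 59
Optimal value attained by: σ = (0, 1, 2).
Answer: det⊕(M) = 46; verdict: SINGULAR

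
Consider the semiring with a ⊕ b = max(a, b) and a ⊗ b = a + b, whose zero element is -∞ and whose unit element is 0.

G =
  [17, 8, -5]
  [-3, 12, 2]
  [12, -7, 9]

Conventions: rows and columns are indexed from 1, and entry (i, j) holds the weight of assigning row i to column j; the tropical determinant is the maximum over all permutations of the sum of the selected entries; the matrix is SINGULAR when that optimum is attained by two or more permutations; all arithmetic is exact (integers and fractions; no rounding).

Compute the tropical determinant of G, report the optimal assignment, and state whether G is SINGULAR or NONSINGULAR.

σ = (1, 2, 3): 17 + 12 + 9 = 38
σ = (1, 3, 2): 17 + 2 + (-7) = 12
σ = (2, 1, 3): 8 + (-3) + 9 = 14
σ = (2, 3, 1): 8 + 2 + 12 = 22
σ = (3, 1, 2): (-5) + (-3) + (-7) = -15
σ = (3, 2, 1): (-5) + 12 + 12 = 19
Optimal value attained by: σ = (1, 2, 3).
Answer: det⊕(G) = 38; verdict: NONSINGULAR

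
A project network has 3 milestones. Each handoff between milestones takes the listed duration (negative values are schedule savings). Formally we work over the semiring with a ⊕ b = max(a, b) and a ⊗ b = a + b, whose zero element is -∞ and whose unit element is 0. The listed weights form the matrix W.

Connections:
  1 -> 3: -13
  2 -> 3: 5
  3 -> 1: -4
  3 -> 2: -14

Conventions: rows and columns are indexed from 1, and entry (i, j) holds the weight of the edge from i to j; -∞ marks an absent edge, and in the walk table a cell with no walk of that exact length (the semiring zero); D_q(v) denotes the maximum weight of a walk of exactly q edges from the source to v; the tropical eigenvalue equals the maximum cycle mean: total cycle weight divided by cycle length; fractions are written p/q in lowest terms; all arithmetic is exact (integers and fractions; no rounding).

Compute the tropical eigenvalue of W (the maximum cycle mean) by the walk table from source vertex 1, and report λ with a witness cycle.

q=0: [0, -∞, -∞]
q=1: [-∞, -∞, -13]
q=2: [-17, -27, -∞]
q=3: [-∞, -∞, -22]
Optimal cycle mean attained by: cycle 2->3->2, total 5 + (-14), length 2.
Answer: λ = -9/2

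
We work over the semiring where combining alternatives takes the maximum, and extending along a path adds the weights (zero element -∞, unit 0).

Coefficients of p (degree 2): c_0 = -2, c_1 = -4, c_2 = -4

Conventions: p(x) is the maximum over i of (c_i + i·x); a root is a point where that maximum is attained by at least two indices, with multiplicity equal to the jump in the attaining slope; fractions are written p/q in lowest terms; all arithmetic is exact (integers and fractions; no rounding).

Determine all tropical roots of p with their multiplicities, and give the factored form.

hull edge (i=0, c=-2) to (i=2, c=-4): slope -1, span 2
Factored form: p(x) = -4 ⊗ (x ⊕ 1) ⊗ (x ⊕ 1)
Answer: roots = 1 (mult 2)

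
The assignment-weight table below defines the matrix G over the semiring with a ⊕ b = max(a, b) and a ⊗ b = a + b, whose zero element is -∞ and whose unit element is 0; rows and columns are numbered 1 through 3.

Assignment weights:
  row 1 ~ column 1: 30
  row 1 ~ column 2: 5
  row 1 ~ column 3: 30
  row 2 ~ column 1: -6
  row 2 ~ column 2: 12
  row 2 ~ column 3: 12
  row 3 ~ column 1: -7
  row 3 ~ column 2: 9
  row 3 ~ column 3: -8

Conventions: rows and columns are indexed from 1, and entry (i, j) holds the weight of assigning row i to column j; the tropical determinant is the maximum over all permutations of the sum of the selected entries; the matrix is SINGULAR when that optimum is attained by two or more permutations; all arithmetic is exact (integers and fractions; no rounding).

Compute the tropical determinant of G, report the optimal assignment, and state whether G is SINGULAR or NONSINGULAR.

σ = (1, 2, 3): 30 + 12 + (-8) = 34
σ = (1, 3, 2): 30 + 12 + 9 = 51
σ = (2, 1, 3): 5 + (-6) + (-8) = -9
σ = (2, 3, 1): 5 + 12 + (-7) = 10
σ = (3, 1, 2): 30 + (-6) + 9 = 33
σ = (3, 2, 1): 30 + 12 + (-7) = 35
Optimal value attained by: σ = (1, 3, 2).
Answer: det⊕(G) = 51; verdict: NONSINGULAR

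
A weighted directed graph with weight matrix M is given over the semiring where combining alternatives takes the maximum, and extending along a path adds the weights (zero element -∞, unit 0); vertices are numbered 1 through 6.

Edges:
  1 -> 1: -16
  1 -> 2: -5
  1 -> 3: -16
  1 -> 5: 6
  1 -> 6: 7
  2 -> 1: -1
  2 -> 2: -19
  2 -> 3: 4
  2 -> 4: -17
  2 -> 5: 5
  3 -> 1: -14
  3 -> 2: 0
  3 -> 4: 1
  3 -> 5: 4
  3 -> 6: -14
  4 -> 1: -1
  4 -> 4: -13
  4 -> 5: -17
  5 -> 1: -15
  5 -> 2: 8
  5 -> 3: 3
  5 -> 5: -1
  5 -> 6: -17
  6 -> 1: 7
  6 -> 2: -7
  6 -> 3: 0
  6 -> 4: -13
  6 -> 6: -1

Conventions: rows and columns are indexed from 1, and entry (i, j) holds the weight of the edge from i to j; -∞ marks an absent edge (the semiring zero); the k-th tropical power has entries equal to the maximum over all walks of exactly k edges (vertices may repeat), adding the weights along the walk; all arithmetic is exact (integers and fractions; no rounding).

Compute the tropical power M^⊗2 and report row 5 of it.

M^⊗2:
  [14, 14, 9, -6, 5, 6]
  [-10, 13, 8, 5, 8, 6]
  [0, 12, 7, -12, 5, -7]
  [-14, -6, -14, -26, 5, 6]
  [7, 7, 12, 4, 13, -8]
  [6, 2, -1, 1, 13, 14]
Answer: row 5 of M^⊗2 = [7, 7, 12, 4, 13, -8]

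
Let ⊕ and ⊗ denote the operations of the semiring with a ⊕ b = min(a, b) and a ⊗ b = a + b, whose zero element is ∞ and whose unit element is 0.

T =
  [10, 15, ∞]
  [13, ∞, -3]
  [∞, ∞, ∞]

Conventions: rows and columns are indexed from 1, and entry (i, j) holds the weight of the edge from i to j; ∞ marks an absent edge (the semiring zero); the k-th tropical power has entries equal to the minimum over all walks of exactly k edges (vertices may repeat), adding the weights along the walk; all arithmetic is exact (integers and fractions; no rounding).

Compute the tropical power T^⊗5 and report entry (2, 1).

T^⊗2:
  [20, 25, 12]
  [23, 28, ∞]
  [∞, ∞, ∞]
T^⊗3:
  [30, 35, 22]
  [33, 38, 25]
  [∞, ∞, ∞]
T^⊗4:
  [40, 45, 32]
  [43, 48, 35]
  [∞, ∞, ∞]
T^⊗5:
  [50, 55, 42]
  [53, 58, 45]
  [∞, ∞, ∞]
Key observation: the optimum is the walk 2->1->1->1->1->1, with weight 13 + 10 + 10 + 10 + 10 = 53.
Optimal value attained by: walk 2->1->1->1->1->1.
Answer: (T^⊗5)[2][1] = 53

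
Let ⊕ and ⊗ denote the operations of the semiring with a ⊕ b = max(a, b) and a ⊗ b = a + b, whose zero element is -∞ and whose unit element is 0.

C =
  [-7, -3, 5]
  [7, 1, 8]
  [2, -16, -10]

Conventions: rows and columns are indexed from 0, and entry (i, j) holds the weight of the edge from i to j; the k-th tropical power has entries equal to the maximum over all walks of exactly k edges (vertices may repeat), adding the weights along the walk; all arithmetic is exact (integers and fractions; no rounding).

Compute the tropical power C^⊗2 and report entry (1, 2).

C^⊗2:
  [7, -2, 5]
  [10, 4, 12]
  [-5, -1, 7]
Key observation: the optimum is the walk 1->0->2, with weight 7 + 5 = 12.
Optimal value attained by: walk 1->0->2.
Answer: (C^⊗2)[1][2] = 12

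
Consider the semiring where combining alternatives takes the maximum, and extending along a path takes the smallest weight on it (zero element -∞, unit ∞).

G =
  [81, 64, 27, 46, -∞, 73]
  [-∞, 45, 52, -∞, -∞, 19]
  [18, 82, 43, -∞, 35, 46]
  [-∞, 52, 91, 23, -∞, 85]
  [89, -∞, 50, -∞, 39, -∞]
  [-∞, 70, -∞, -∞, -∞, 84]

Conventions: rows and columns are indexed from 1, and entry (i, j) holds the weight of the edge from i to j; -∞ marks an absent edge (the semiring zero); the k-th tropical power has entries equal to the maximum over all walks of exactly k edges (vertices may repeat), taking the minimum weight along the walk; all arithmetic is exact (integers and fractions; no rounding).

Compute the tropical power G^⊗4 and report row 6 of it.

G^⊗2:
  [81, 70, 52, 46, 27, 73]
  [18, 52, 45, -∞, 35, 46]
  [35, 46, 52, 18, 35, 46]
  [18, 82, 52, 23, 35, 84]
  [81, 64, 43, 46, 39, 73]
  [-∞, 70, 52, -∞, -∞, 84]
G^⊗3:
  [81, 70, 52, 46, 35, 73]
  [35, 46, 52, 18, 35, 46]
  [35, 52, 46, 35, 35, 46]
  [35, 70, 52, 23, 35, 84]
  [81, 70, 52, 46, 39, 73]
  [18, 70, 52, -∞, 35, 84]
G^⊗4:
  [81, 70, 52, 46, 35, 73]
  [35, 52, 46, 35, 35, 46]
  [35, 46, 52, 35, 35, 46]
  [35, 70, 52, 35, 35, 84]
  [81, 70, 52, 46, 39, 73]
  [35, 70, 52, 18, 35, 84]
Answer: row 6 of G^⊗4 = [35, 70, 52, 18, 35, 84]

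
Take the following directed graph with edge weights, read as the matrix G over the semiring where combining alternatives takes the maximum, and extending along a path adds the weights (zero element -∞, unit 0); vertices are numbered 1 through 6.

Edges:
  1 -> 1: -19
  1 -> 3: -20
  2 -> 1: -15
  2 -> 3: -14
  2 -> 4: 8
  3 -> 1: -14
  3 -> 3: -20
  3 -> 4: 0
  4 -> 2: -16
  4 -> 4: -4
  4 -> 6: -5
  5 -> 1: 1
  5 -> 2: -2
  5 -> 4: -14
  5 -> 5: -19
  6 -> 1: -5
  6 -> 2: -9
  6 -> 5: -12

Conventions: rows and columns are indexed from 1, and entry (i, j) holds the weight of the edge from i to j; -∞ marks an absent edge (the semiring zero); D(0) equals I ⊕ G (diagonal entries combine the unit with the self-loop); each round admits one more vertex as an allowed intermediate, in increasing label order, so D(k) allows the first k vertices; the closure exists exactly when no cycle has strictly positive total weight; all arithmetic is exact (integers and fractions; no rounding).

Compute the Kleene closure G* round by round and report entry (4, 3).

D(0):
  [0, -∞, -20, -∞, -∞, -∞]
  [-15, 0, -14, 8, -∞, -∞]
  [-14, -∞, 0, 0, -∞, -∞]
  [-∞, -16, -∞, 0, -∞, -5]
  [1, -2, -∞, -14, 0, -∞]
  [-5, -9, -∞, -∞, -12, 0]
D(1):
  [0, -∞, -20, -∞, -∞, -∞]
  [-15, 0, -14, 8, -∞, -∞]
  [-14, -∞, 0, 0, -∞, -∞]
  [-∞, -16, -∞, 0, -∞, -5]
  [1, -2, -19, -14, 0, -∞]
  [-5, -9, -25, -∞, -12, 0]
D(2):
  [0, -∞, -20, -∞, -∞, -∞]
  [-15, 0, -14, 8, -∞, -∞]
  [-14, -∞, 0, 0, -∞, -∞]
  [-31, -16, -30, 0, -∞, -5]
  [1, -2, -16, 6, 0, -∞]
  [-5, -9, -23, -1, -12, 0]
D(3):
  [0, -∞, -20, -20, -∞, -∞]
  [-15, 0, -14, 8, -∞, -∞]
  [-14, -∞, 0, 0, -∞, -∞]
  [-31, -16, -30, 0, -∞, -5]
  [1, -2, -16, 6, 0, -∞]
  [-5, -9, -23, -1, -12, 0]
D(4):
  [0, -36, -20, -20, -∞, -25]
  [-15, 0, -14, 8, -∞, 3]
  [-14, -16, 0, 0, -∞, -5]
  [-31, -16, -30, 0, -∞, -5]
  [1, -2, -16, 6, 0, 1]
  [-5, -9, -23, -1, -12, 0]
D(5):
  [0, -36, -20, -20, -∞, -25]
  [-15, 0, -14, 8, -∞, 3]
  [-14, -16, 0, 0, -∞, -5]
  [-31, -16, -30, 0, -∞, -5]
  [1, -2, -16, 6, 0, 1]
  [-5, -9, -23, -1, -12, 0]
D(6):
  [0, -34, -20, -20, -37, -25]
  [-2, 0, -14, 8, -9, 3]
  [-10, -14, 0, 0, -17, -5]
  [-10, -14, -28, 0, -17, -5]
  [1, -2, -16, 6, 0, 1]
  [-5, -9, -23, -1, -12, 0]
Answer: G*[4][3] = -28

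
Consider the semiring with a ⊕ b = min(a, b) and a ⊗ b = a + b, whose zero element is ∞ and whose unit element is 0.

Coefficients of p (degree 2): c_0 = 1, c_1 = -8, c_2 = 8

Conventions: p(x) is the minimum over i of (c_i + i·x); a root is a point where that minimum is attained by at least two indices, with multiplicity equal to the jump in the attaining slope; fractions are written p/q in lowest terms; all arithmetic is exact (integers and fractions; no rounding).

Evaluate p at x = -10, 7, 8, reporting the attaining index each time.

p(-10) = min(1+0·(-10)=1, -8+1·(-10)=-18, 8+2·(-10)=-12) = -18 (attained by i=1)
p(7) = min(1+0·7=1, -8+1·7=-1, 8+2·7=22) = -1 (attained by i=1)
p(8) = min(1+0·8=1, -8+1·8=0, 8+2·8=24) = 0 (attained by i=1)
Answer: p(-10) = -18; p(7) = -1; p(8) = 0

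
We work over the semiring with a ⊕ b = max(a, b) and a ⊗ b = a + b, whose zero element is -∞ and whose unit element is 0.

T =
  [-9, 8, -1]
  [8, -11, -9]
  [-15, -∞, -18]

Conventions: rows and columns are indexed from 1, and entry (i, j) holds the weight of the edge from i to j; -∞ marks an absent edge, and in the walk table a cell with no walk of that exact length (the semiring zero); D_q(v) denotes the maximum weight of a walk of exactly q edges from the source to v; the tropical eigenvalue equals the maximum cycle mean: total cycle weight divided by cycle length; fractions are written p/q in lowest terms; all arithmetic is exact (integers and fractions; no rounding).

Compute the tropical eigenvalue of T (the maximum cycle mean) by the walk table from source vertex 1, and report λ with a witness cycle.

q=0: [0, -∞, -∞]
q=1: [-9, 8, -1]
q=2: [16, -1, -1]
q=3: [7, 24, 15]
Optimal cycle mean attained by: cycle 1->2->1, total 8 + 8, length 2.
Answer: λ = 8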